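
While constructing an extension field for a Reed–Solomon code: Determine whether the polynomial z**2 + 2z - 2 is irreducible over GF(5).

Yes

Write f(z) = z**2 + 2z - 2.
Check for roots in GF(5): f(0) = 3; f(1) = 1; f(2) = 1; f(3) = 3; f(4) = 2.
No roots. A degree-2 polynomial over a field with no linear factor is irreducible.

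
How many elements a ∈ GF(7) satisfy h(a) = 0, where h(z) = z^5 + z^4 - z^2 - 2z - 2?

Evaluate at each of the 7 elements of GF(7):
h(0) = 5; h(1) = 4; h(2) = 3; h(3) = 6; h(4) = 1; h(5) = 3; h(6) = 6.
No element is a root.

0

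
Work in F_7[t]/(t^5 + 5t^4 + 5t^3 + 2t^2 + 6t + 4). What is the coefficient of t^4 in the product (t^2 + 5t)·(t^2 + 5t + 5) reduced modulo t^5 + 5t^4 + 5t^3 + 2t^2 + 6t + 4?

Multiply in F_7[t]: (t^2 + 5t)·(t^2 + 5t + 5) = t^4 + 3t^3 + 2t^2 + 4t.
Reduced: t^4 + 3t^3 + 2t^2 + 4t.

1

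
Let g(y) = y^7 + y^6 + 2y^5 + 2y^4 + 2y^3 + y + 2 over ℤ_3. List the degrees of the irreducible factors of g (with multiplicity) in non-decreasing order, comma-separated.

Roots in ℤ_3: g(0) = 2; g(1) = 2; g(2) = 2.
Complete factorization: g(y) = (y^2 + 1)·(y^2 + 2y + 2)·(y^3 + 2y^2 + y + 1).
Factor degrees with multiplicity: 2 + 2 + 3 = 7.

2, 2, 3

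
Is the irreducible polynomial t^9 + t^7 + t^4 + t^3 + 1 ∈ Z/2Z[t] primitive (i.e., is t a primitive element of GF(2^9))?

No

Write f(t) = t^9 + t^7 + t^4 + t^3 + 1.
|GF(2^9)^×| = 2^9 − 1 = 511. Prime factorization: 511 = 7·73.
f is primitive ⇔ t has order 511 in GF(2)[t]/(f), i.e. t^(511/q) ≠ 1 for each prime q | 511.
t^(73) mod f = 1
t^(7) mod f = t^7.
Since t^(73) = 1, the order of t divides 73 < 511; not primitive.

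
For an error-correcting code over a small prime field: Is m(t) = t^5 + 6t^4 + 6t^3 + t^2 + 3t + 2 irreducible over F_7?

Yes

Check for roots in F_7: m(0) = 2; m(1) = 5; m(2) = 6; m(3) = 1; m(4) = 6; m(5) = 2; m(6) = 6.
No roots, so no linear factors.
Degree-2 irreducible divisors: test the 21 monic irreducibles of degree 2 over GF(7).
None of them divide m (all give nonzero remainder).
No irreducible factor of degree ≤ 2 exists, so m is irreducible over GF(7).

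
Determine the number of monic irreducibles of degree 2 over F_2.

x^(2^2) − x is the product of all monic irreducibles of degree dividing 2; Möbius inversion gives N = (1/2) Σ μ(2/d)·2^d.
Divisors of 2: 1, 2; μ(2/d) for each: -1, 1.
Σ = − 2^1 + 2^2 = 2.
N = 2/2 = 1.

1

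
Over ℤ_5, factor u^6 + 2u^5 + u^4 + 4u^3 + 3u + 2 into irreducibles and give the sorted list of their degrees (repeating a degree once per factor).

Write h(u) = u^6 + 2u^5 + u^4 + 4u^3 + 3u + 2.
Roots in ℤ_5: h(0) = 2; h(1) = 3; h(2) = 4; h(3) = 0 → root; h(4) = 0 → root.
Linear factors from roots: (u + 2), (u + 1).
Complete factorization: h(u) = (u + 2)·(u + 1)^2·(u^3 + 3u^2 + 4u + 1).
Factor degrees with multiplicity: 1 + 1 + 1 + 3 = 6.

1, 1, 1, 3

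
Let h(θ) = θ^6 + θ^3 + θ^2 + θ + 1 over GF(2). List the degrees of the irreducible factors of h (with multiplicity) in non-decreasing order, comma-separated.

2, 4

Roots in GF(2): h(0) = 1; h(1) = 1.
Complete factorization: h(θ) = (θ^2 + θ + 1)·(θ^4 + θ^3 + 1).
Factor degrees with multiplicity: 2 + 4 = 6.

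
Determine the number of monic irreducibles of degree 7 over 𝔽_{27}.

1494336168

x^(27^7) − x is the product of all monic irreducibles of degree dividing 7; Möbius inversion gives N = (1/7) Σ μ(7/d)·27^d.
Divisors of 7: 1, 7; μ(7/d) for each: -1, 1.
Σ = − 27^1 + 27^7 = 10460353176.
N = 10460353176/7 = 1494336168.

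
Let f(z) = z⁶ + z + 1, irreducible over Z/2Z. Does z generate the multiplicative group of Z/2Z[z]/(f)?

Yes

|GF(2^6)^×| = 2^6 − 1 = 63. Prime factorization: 63 = 3^2·7.
f is primitive ⇔ z has order 63 in GF(2)[z]/(f), i.e. z^(63/q) ≠ 1 for each prime q | 63.
z^(21) mod f = z⁵ + z⁴ + z³ + z + 1.
z^(9) mod f = z⁴ + z³.
None equal 1, so z has full order 63; f is primitive.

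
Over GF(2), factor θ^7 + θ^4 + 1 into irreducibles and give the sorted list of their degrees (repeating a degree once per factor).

Write h(θ) = θ^7 + θ^4 + 1.
Roots in GF(2): h(0) = 1; h(1) = 1.
Complete factorization: h(θ) = (θ^7 + θ^4 + 1).
Factor degrees with multiplicity: 7 = 7.

7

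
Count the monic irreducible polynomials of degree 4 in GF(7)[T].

588

By the necklace-counting formula, N_7(4) = (1/4) Σ_{d|4} μ(4/d)·7^d.
Divisors of 4: 1, 2, 4; μ(4/d) for each: 0, -1, 1.
Σ = − 7^2 + 7^4 = 2352.
N = 2352/4 = 588.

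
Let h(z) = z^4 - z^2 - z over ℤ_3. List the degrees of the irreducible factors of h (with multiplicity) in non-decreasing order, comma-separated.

1, 3

Roots in ℤ_3: h(0) = 0 → root; h(1) = 2; h(2) = 1.
Linear factors from roots: (z).
Complete factorization: h(z) = (z)·(z^3 - z - 1).
Factor degrees with multiplicity: 1 + 3 = 4.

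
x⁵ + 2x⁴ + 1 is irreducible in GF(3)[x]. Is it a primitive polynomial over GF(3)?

Write f(x) = x⁵ + 2x⁴ + 1.
|GF(3^5)^×| = 3^5 − 1 = 242. Prime factorization: 242 = 2·11^2.
f is primitive ⇔ x has order 242 in GF(3)[x]/(f), i.e. x^(242/q) ≠ 1 for each prime q | 242.
x^(121) mod f = 2.
x^(22) mod f = 2x² + 2x + 1.
None equal 1, so x has full order 242; f is primitive.

Yes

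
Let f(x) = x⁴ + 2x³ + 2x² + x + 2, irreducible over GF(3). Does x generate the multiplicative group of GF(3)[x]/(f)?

|GF(3^4)^×| = 3^4 − 1 = 80. Prime factorization: 80 = 2^4·5.
f is primitive ⇔ x has order 80 in GF(3)[x]/(f), i.e. x^(80/q) ≠ 1 for each prime q | 80.
x^(40) mod f = 2.
x^(16) mod f = x² + 2x.
None equal 1, so x has full order 80; f is primitive.

Yes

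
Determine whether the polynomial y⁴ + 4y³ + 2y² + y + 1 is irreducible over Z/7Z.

Write h(y) = y⁴ + 4y³ + 2y² + y + 1.
Check for roots in Z/7Z: h(0) = 1; h(1) = 2; h(2) = 3; h(3) = 1; h(4) = 3; h(5) = 5; h(6) = 6.
No roots, so no linear factors.
Degree-2 irreducible divisors: test the 21 monic irreducibles of degree 2 over GF(7).
None of them divide h (all give nonzero remainder).
No irreducible factor of degree ≤ 2 exists, so h is irreducible over GF(7).

Yes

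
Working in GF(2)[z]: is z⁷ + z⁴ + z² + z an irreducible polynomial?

Write h(z) = z⁷ + z⁴ + z² + z.
Check for roots in GF(2): h(0) = 0 → root; h(1) = 0 → root.
h(0) = 0, so (z) divides h(z); h is reducible.

No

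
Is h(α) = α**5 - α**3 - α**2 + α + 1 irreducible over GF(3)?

Yes

Check for roots in GF(3): h(0) = 1; h(1) = 1; h(2) = 2.
No roots, so no linear factors.
Monic irreducibles of degree 2 over GF(3): α**2 + 1, α**2 + α - 1, α**2 - α - 1.
None of them divide h (all give nonzero remainder).
No irreducible factor of degree ≤ 2 exists, so h is irreducible over GF(3).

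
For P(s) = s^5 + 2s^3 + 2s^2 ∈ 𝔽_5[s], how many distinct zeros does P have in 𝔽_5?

Evaluate at each of the 5 elements of 𝔽_5:
P(0) = 0 → root; P(1) = 0 → root; P(2) = 1; P(3) = 0 → root; P(4) = 4.
Roots: {0, 1, 3}.

3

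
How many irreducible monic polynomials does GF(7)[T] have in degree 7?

The number of monic irreducibles of degree 7 over GF(7) is (1/7)·Σ_{d∣7} μ(7/d) 7^d.
Divisors of 7: 1, 7; μ(7/d) for each: -1, 1.
Σ = − 7^1 + 7^7 = 823536.
N = 823536/7 = 117648.

117648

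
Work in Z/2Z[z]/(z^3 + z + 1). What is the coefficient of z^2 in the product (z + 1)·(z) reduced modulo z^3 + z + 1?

Multiply in Z/2Z[z]: (z + 1)·(z) = z^2 + z.
Reduced: z^2 + z.

1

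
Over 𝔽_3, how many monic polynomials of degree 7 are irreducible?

By the necklace-counting formula, N_3(7) = (1/7) Σ_{d|7} μ(7/d)·3^d.
Divisors of 7: 1, 7; μ(7/d) for each: -1, 1.
Σ = − 3^1 + 3^7 = 2184.
N = 2184/7 = 312.

312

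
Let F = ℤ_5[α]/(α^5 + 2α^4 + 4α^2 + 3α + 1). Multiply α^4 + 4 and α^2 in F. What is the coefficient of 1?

2

Multiply in ℤ_5[α]: (α^4 + 4)·(α^2) = α^6 + 4α^2.
Reduce using α^5 ≡ 3α^4 + α^2 + 2α + 4 (mod α^5 + 2α^4 + 4α^2 + 3α + 1).
Reduced: 4α^4 + α^3 + 4α^2 + 2.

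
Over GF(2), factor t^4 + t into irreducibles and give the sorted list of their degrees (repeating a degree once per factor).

1, 1, 2

Write f(t) = t^4 + t.
Roots in GF(2): f(0) = 0 → root; f(1) = 0 → root.
Linear factors from roots: (t), (t + 1).
Complete factorization: f(t) = (t)·(t + 1)·(t^2 + t + 1).
Factor degrees with multiplicity: 1 + 1 + 2 = 4.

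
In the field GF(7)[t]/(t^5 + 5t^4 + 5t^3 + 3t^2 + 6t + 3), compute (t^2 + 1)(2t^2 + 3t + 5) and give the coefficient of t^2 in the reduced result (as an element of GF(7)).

0

Multiply in GF(7)[t]: (t^2 + 1)·(2t^2 + 3t + 5) = 2t^4 + 3t^3 + 3t + 5.
Reduced: 2t^4 + 3t^3 + 3t + 5.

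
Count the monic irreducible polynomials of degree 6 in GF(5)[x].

x^(5^6) − x is the product of all monic irreducibles of degree dividing 6; Möbius inversion gives N = (1/6) Σ μ(6/d)·5^d.
Divisors of 6: 1, 2, 3, 6; μ(6/d) for each: 1, -1, -1, 1.
Σ = 5^1 − 5^2 − 5^3 + 5^6 = 15480.
N = 15480/6 = 2580.

2580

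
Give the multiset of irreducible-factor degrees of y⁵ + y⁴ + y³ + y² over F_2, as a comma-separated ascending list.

Write f(y) = y⁵ + y⁴ + y³ + y².
Roots in F_2: f(0) = 0 → root; f(1) = 0 → root.
Linear factors from roots: (y), (y + 1).
Complete factorization: f(y) = (y)^2·(y + 1)^3.
Factor degrees with multiplicity: 1 + 1 + 1 + 1 + 1 = 5.

1, 1, 1, 1, 1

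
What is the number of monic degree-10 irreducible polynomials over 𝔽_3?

x^(3^10) − x is the product of all monic irreducibles of degree dividing 10; Möbius inversion gives N = (1/10) Σ μ(10/d)·3^d.
Divisors of 10: 1, 2, 5, 10; μ(10/d) for each: 1, -1, -1, 1.
Σ = 3^1 − 3^2 − 3^5 + 3^10 = 58800.
N = 58800/10 = 5880.

5880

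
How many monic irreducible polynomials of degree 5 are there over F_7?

Gauss's count: N_{7}(5) = (1/5) Σ_{d|5} μ(5/d)·7^d.
Divisors of 5: 1, 5; μ(5/d) for each: -1, 1.
Σ = − 7^1 + 7^5 = 16800.
N = 16800/5 = 3360.

3360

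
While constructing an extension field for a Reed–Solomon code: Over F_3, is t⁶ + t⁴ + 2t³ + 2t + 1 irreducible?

Write h(t) = t⁶ + t⁴ + 2t³ + 2t + 1.
Check for roots in F_3: h(0) = 1; h(1) = 1; h(2) = 2.
No roots, so no linear factors.
Monic irreducibles of degree 2 over GF(3): t² + 1, t² + t + 2, t² + 2t + 2.
None of them divide h (all give nonzero remainder).
Degree-3 irreducible divisors: test the 8 monic irreducibles of degree 3 over GF(3).
None of them divide h (all give nonzero remainder).
No irreducible factor of degree ≤ 3 exists, so h is irreducible over GF(3).

Yes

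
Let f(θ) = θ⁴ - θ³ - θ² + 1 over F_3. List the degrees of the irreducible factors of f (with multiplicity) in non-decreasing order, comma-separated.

1, 3

Roots in F_3: f(0) = 1; f(1) = 0 → root; f(2) = 2.
Linear factors from roots: (θ - 1).
Complete factorization: f(θ) = (θ - 1)·(θ³ - θ - 1).
Factor degrees with multiplicity: 1 + 3 = 4.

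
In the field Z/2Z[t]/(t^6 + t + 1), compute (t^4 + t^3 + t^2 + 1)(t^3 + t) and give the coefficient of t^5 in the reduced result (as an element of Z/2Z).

0

Multiply in Z/2Z[t]: (t^4 + t^3 + t^2 + 1)·(t^3 + t) = t^7 + t^6 + t^4 + t.
Reduce using t^6 ≡ t + 1 (mod t^6 + t + 1).
Reduced: t^4 + t^2 + t + 1.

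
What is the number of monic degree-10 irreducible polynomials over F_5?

By the necklace-counting formula, N_5(10) = (1/10) Σ_{d|10} μ(10/d)·5^d.
Divisors of 10: 1, 2, 5, 10; μ(10/d) for each: 1, -1, -1, 1.
Σ = 5^1 − 5^2 − 5^5 + 5^10 = 9762480.
N = 9762480/10 = 976248.

976248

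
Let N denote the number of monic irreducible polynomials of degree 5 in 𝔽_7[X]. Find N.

x^(7^5) − x is the product of all monic irreducibles of degree dividing 5; Möbius inversion gives N = (1/5) Σ μ(5/d)·7^d.
Divisors of 5: 1, 5; μ(5/d) for each: -1, 1.
Σ = − 7^1 + 7^5 = 16800.
N = 16800/5 = 3360.

3360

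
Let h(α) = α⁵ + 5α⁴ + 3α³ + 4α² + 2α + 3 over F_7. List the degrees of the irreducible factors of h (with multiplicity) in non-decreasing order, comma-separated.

5

Complete factorization: h(α) = (α⁵ + 5α⁴ + 3α³ + 4α² + 2α + 3).
Factor degrees with multiplicity: 5 = 5.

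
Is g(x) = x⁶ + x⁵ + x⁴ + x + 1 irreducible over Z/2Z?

Yes

Check for roots in Z/2Z: g(0) = 1; g(1) = 1.
No roots, so no linear factors.
Monic irreducibles of degree 2 over GF(2): x² + x + 1.
None of them divide g (all give nonzero remainder).
Monic irreducibles of degree 3 over GF(2): x³ + x + 1, x³ + x² + 1.
None of them divide g (all give nonzero remainder).
No irreducible factor of degree ≤ 3 exists, so g is irreducible over GF(2).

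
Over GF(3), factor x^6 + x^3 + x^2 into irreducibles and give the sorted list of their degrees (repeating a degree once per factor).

Write h(x) = x^6 + x^3 + x^2.
Roots in GF(3): h(0) = 0 → root; h(1) = 0 → root; h(2) = 1.
Linear factors from roots: (x), (x + 2).
Complete factorization: h(x) = (x + 2)·(x)^2·(x^3 + x^2 + x + 2).
Factor degrees with multiplicity: 1 + 1 + 1 + 3 = 6.

1, 1, 1, 3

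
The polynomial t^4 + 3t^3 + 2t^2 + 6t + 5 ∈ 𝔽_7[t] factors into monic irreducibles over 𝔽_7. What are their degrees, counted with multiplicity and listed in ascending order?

1, 1, 2

Write g(t) = t^4 + 3t^3 + 2t^2 + 6t + 5.
Linear factors from roots: (t + 4), (t + 2).
Complete factorization: g(t) = (t + 2)·(t + 4)·(t^2 + 4t + 5).
Factor degrees with multiplicity: 1 + 1 + 2 = 4.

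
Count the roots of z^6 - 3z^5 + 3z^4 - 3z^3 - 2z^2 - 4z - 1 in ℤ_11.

Write g(z) = z^6 - 3z^5 + 3z^4 - 3z^3 - 2z^2 - 4z - 1.
Evaluate at each of the 11 elements of ℤ_11:
g(0) = 10; g(1) = 2; g(2) = 8; g(3) = 10; g(4) = 0 → root; g(5) = 1; g(6) = 5; g(7) = 4; g(8) = 4; g(9) = 0 → root; g(10) = 0 → root.
Roots: {4, 9, 10}.

3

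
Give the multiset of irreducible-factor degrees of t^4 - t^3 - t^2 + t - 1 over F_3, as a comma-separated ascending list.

Write g(t) = t^4 - t^3 - t^2 + t - 1.
Roots in F_3: g(0) = 2; g(1) = 2; g(2) = 2.
Complete factorization: g(t) = (t^4 - t^3 - t^2 + t - 1).
Factor degrees with multiplicity: 4 = 4.

4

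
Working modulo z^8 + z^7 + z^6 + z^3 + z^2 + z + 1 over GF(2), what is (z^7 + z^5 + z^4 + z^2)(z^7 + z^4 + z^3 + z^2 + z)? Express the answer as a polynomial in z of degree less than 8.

z^6 + z^2 + z + 1

Multiply in GF(2)[z]: (z^7 + z^5 + z^4 + z^2)·(z^7 + z^4 + z^3 + z^2 + z) = z^14 + z^12 + z^10 + z^9 + z^8 + z^6 + z^4 + z^3.
Reduce using z^8 ≡ z^7 + z^6 + z^3 + z^2 + z + 1 (mod z^8 + z^7 + z^6 + z^3 + z^2 + z + 1).
Reduced: z^6 + z^2 + z + 1.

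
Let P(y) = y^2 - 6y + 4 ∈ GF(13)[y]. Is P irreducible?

Yes

Check each element of GF(13) for a root: P(0)=4, P(1)=12, P(2)=9, P(3)=8, P(4)=9, P(5)=12, P(6)=4, P(7)=11, P(8)=7, P(9)=5, P(10)=5, P(11)=7, P(12)=11.
No roots. A degree-2 polynomial over a field with no linear factor is irreducible.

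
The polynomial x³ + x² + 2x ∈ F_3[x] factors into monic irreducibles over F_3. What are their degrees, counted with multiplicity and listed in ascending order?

Write f(x) = x³ + x² + 2x.
Roots in F_3: f(0) = 0 → root; f(1) = 1; f(2) = 1.
Linear factors from roots: (x).
Complete factorization: f(x) = (x)·(x² + x + 2).
Factor degrees with multiplicity: 1 + 2 = 3.

1, 2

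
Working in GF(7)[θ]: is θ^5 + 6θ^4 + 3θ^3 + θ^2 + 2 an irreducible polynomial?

Yes

Write h(θ) = θ^5 + 6θ^4 + 3θ^3 + θ^2 + 2.
Check for roots in GF(7): h(0) = 2; h(1) = 6; h(2) = 4; h(3) = 2; h(4) = 5; h(5) = 4; h(6) = 5.
No roots, so no linear factors.
Degree-2 irreducible divisors: test the 21 monic irreducibles of degree 2 over GF(7).
None of them divide h (all give nonzero remainder).
No irreducible factor of degree ≤ 2 exists, so h is irreducible over GF(7).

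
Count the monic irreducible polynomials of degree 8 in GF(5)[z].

x^(5^8) − x is the product of all monic irreducibles of degree dividing 8; Möbius inversion gives N = (1/8) Σ μ(8/d)·5^d.
Divisors of 8: 1, 2, 4, 8; μ(8/d) for each: 0, 0, -1, 1.
Σ = − 5^4 + 5^8 = 390000.
N = 390000/8 = 48750.

48750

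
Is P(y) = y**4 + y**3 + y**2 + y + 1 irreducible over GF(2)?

Check for roots in GF(2): P(0) = 1; P(1) = 1.
No roots, so no linear factors.
Monic irreducibles of degree 2 over GF(2): y**2 + y + 1.
None of them divide P (all give nonzero remainder).
No irreducible factor of degree ≤ 2 exists, so P is irreducible over GF(2).

Yes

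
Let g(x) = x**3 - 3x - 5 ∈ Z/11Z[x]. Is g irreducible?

Check each element of Z/11Z for a root: g(0)=6, g(1)=4, g(2)=8, g(3)=2, g(4)=3, g(5)=6, g(6)=6, g(7)=9, g(8)=10, g(9)=4, g(10)=8.
No roots. A degree-3 polynomial over a field with no linear factor is irreducible.

Yes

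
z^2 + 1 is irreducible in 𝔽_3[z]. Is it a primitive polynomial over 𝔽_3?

No

Write f(z) = z^2 + 1.
|GF(3^2)^×| = 3^2 − 1 = 8. Prime factorization: 8 = 2^3.
f is primitive ⇔ z has order 8 in GF(3)[z]/(f), i.e. z^(8/q) ≠ 1 for each prime q | 8.
z^(4) mod f = 1
Since z^(4) = 1, the order of z divides 4 < 8; not primitive.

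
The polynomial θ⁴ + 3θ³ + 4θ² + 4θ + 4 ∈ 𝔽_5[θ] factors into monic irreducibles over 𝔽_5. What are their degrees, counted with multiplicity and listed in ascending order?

Write f(θ) = θ⁴ + 3θ³ + 4θ² + 4θ + 4.
Roots in 𝔽_5: f(0) = 4; f(1) = 1; f(2) = 3; f(3) = 4; f(4) = 2.
Complete factorization: f(θ) = (θ⁴ + 3θ³ + 4θ² + 4θ + 4).
Factor degrees with multiplicity: 4 = 4.

4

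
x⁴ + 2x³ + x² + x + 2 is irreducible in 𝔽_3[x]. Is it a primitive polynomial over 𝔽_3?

Write f(x) = x⁴ + 2x³ + x² + x + 2.
|GF(3^4)^×| = 3^4 − 1 = 80. Prime factorization: 80 = 2^4·5.
f is primitive ⇔ x has order 80 in GF(3)[x]/(f), i.e. x^(80/q) ≠ 1 for each prime q | 80.
x^(40) mod f = 2.
x^(16) mod f = x³ + 1.
None equal 1, so x has full order 80; f is primitive.

Yes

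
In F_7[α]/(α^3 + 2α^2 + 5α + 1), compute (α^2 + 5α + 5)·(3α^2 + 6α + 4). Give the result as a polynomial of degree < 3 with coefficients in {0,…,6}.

Multiply in F_7[α]: (α^2 + 5α + 5)·(3α^2 + 6α + 4) = 3α^4 + α + 6.
Reduce using α^3 ≡ 5α^2 + 2α + 6 (mod α^3 + 2α^2 + 5α + 1).
Reduced: 4α^2 + 5.

4α^2 + 5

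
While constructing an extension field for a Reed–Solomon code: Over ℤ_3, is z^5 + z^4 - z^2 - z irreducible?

Write g(z) = z^5 + z^4 - z^2 - z.
Check for roots in ℤ_3: g(0) = 0 → root; g(1) = 0 → root; g(2) = 0 → root.
g(0) = 0, so (z) divides g(z); g is reducible.

No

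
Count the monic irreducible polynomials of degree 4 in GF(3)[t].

18

The number of monic irreducibles of degree 4 over GF(3) is (1/4)·Σ_{d∣4} μ(4/d) 3^d.
Divisors of 4: 1, 2, 4; μ(4/d) for each: 0, -1, 1.
Σ = − 3^2 + 3^4 = 72.
N = 72/4 = 18.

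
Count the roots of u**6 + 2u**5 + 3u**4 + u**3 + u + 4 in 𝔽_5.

1

Write h(u) = u**6 + 2u**5 + 3u**4 + u**3 + u + 4.
Evaluate at each of the 5 elements of 𝔽_5:
h(0) = 4; h(1) = 2; h(2) = 0 → root; h(3) = 2; h(4) = 4.
Roots: {2}.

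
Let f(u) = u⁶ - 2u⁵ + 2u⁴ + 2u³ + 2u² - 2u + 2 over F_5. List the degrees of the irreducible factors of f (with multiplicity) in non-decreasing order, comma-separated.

1, 2, 3

Roots in F_5: f(0) = 2; f(1) = 0 → root; f(2) = 4; f(3) = 3; f(4) = 4.
Linear factors from roots: (u - 1).
Complete factorization: f(u) = (u - 1)·(u² + u + 1)·(u³ - 2u² + 2u - 2).
Factor degrees with multiplicity: 1 + 2 + 3 = 6.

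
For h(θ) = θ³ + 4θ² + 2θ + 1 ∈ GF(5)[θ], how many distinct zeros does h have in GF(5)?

1

Evaluate at each of the 5 elements of GF(5):
h(0) = 1; h(1) = 3; h(2) = 4; h(3) = 0 → root; h(4) = 2.
Roots: {3}.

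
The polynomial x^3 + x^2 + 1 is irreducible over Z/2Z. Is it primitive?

Write f(x) = x^3 + x^2 + 1.
|GF(2^3)^×| = 2^3 − 1 = 7. Prime factorization: 7 = 7.
f is primitive ⇔ x has order 7 in GF(2)[x]/(f), i.e. x^(7/q) ≠ 1 for each prime q | 7.
x^(1) mod f = x.
None equal 1, so x has full order 7; f is primitive.

Yes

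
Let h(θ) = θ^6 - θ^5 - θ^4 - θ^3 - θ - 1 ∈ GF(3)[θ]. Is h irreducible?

Check for roots in GF(3): h(0) = 2; h(1) = 2; h(2) = 2.
No roots, so no linear factors.
Monic irreducibles of degree 2 over GF(3): θ^2 + 1, θ^2 + θ - 1, θ^2 - θ - 1.
None of them divide h (all give nonzero remainder).
Degree-3 irreducible divisors: test the 8 monic irreducibles of degree 3 over GF(3).
None of them divide h (all give nonzero remainder).
No irreducible factor of degree ≤ 3 exists, so h is irreducible over GF(3).

Yes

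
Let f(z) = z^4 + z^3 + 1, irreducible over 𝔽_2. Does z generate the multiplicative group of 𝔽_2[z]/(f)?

Yes

|GF(2^4)^×| = 2^4 − 1 = 15. Prime factorization: 15 = 3·5.
f is primitive ⇔ z has order 15 in GF(2)[z]/(f), i.e. z^(15/q) ≠ 1 for each prime q | 15.
z^(5) mod f = z^3 + z + 1.
z^(3) mod f = z^3.
None equal 1, so z has full order 15; f is primitive.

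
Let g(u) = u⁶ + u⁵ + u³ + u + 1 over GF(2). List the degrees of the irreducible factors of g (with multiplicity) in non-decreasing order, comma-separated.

2, 2, 2

Roots in GF(2): g(0) = 1; g(1) = 1.
Complete factorization: g(u) = (u² + u + 1)^3.
Factor degrees with multiplicity: 2 + 2 + 2 = 6.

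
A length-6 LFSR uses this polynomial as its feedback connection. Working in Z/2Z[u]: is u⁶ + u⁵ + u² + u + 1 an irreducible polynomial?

Write h(u) = u⁶ + u⁵ + u² + u + 1.
Check for roots in Z/2Z: h(0) = 1; h(1) = 1.
No roots, so no linear factors.
Monic irreducibles of degree 2 over GF(2): u² + u + 1.
None of them divide h (all give nonzero remainder).
Monic irreducibles of degree 3 over GF(2): u³ + u + 1, u³ + u² + 1.
None of them divide h (all give nonzero remainder).
No irreducible factor of degree ≤ 3 exists, so h is irreducible over GF(2).

Yes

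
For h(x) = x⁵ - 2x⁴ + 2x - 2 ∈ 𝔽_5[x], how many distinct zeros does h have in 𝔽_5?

1

Evaluate at each of the 5 elements of 𝔽_5:
h(0) = 3; h(1) = 4; h(2) = 2; h(3) = 0 → root; h(4) = 3.
Roots: {3}.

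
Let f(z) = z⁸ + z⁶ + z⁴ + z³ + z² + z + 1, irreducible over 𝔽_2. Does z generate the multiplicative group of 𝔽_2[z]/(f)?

Yes

|GF(2^8)^×| = 2^8 − 1 = 255. Prime factorization: 255 = 3·5·17.
f is primitive ⇔ z has order 255 in GF(2)[z]/(f), i.e. z^(255/q) ≠ 1 for each prime q | 255.
z^(85) mod f = z⁴ + z³ + z.
z^(51) mod f = z⁶ + z³.
z^(15) mod f = z⁶ + z + 1.
None equal 1, so z has full order 255; f is primitive.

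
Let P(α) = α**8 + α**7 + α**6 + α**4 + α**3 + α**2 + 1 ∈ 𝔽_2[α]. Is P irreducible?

Yes

Check for roots in 𝔽_2: P(0) = 1; P(1) = 1.
No roots, so no linear factors.
Monic irreducibles of degree 2 over GF(2): α**2 + α + 1.
None of them divide P (all give nonzero remainder).
Monic irreducibles of degree 3 over GF(2): α**3 + α + 1, α**3 + α**2 + 1.
None of them divide P (all give nonzero remainder).
Monic irreducibles of degree 4 over GF(2): α**4 + α + 1, α**4 + α**3 + 1, α**4 + α**3 + α**2 + α + 1.
None of them divide P (all give nonzero remainder).
No irreducible factor of degree ≤ 4 exists, so P is irreducible over GF(2).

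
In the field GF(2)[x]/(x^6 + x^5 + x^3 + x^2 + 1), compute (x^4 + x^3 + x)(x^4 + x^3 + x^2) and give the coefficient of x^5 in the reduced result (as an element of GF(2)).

0

Multiply in GF(2)[x]: (x^4 + x^3 + x)·(x^4 + x^3 + x^2) = x^8 + x^4 + x^3.
Reduce using x^6 ≡ x^5 + x^3 + x^2 + 1 (mod x^6 + x^5 + x^3 + x^2 + 1).
Reduced: x^4 + x^3 + x + 1.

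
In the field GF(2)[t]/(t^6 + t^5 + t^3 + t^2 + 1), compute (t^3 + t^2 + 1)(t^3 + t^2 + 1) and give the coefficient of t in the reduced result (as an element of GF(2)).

0

Multiply in GF(2)[t]: (t^3 + t^2 + 1)·(t^3 + t^2 + 1) = t^6 + t^4 + 1.
Reduce using t^6 ≡ t^5 + t^3 + t^2 + 1 (mod t^6 + t^5 + t^3 + t^2 + 1).
Reduced: t^5 + t^4 + t^3 + t^2.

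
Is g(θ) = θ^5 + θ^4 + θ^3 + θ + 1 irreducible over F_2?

Check for roots in F_2: g(0) = 1; g(1) = 1.
No roots, so no linear factors.
Monic irreducibles of degree 2 over GF(2): θ^2 + θ + 1.
None of them divide g (all give nonzero remainder).
No irreducible factor of degree ≤ 2 exists, so g is irreducible over GF(2).

Yes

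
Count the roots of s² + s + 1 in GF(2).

0

Write P(s) = s² + s + 1.
Evaluate at each of the 2 elements of GF(2):
P(0) = 1; P(1) = 1.
No element is a root.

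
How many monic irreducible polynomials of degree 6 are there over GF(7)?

x^(7^6) − x is the product of all monic irreducibles of degree dividing 6; Möbius inversion gives N = (1/6) Σ μ(6/d)·7^d.
Divisors of 6: 1, 2, 3, 6; μ(6/d) for each: 1, -1, -1, 1.
Σ = 7^1 − 7^2 − 7^3 + 7^6 = 117264.
N = 117264/6 = 19544.

19544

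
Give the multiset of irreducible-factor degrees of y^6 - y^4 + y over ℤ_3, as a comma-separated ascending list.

Write f(y) = y^6 - y^4 + y.
Roots in ℤ_3: f(0) = 0 → root; f(1) = 1; f(2) = 2.
Linear factors from roots: (y).
Complete factorization: f(y) = (y)·(y^2 - y - 1)·(y^3 + y^2 + y - 1).
Factor degrees with multiplicity: 1 + 2 + 3 = 6.

1, 2, 3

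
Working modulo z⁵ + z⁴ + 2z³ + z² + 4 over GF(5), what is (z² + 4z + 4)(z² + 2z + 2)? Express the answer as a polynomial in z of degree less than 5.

Multiply in GF(5)[z]: (z² + 4z + 4)·(z² + 2z + 2) = z⁴ + z³ + 4z² + z + 3.
Reduced: z⁴ + z³ + 4z² + z + 3.

z^4 + z^3 + 4z^2 + z + 3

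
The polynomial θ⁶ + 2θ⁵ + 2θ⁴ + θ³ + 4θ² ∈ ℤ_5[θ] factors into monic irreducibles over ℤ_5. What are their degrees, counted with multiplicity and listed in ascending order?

1, 1, 1, 1, 1, 1

Write g(θ) = θ⁶ + 2θ⁵ + 2θ⁴ + θ³ + 4θ².
Roots in ℤ_5: g(0) = 0 → root; g(1) = 0 → root; g(2) = 4; g(3) = 0 → root; g(4) = 4.
Linear factors from roots: (θ), (θ + 4), (θ + 2).
Complete factorization: g(θ) = (θ)^2·(θ + 2)^2·(θ + 4)^2.
Factor degrees with multiplicity: 1 + 1 + 1 + 1 + 1 + 1 = 6.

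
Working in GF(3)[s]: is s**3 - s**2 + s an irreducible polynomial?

No

Write g(s) = s**3 - s**2 + s.
Check for roots in GF(3): g(0) = 0 → root; g(1) = 1; g(2) = 0 → root.
g(0) = 0, so (s) divides g(s); g is reducible.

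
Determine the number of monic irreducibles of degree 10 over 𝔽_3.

5880

By the necklace-counting formula, N_3(10) = (1/10) Σ_{d|10} μ(10/d)·3^d.
Divisors of 10: 1, 2, 5, 10; μ(10/d) for each: 1, -1, -1, 1.
Σ = 3^1 − 3^2 − 3^5 + 3^10 = 58800.
N = 58800/10 = 5880.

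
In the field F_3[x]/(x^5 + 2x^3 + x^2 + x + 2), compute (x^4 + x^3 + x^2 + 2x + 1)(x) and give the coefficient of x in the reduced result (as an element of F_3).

Multiply in F_3[x]: (x^4 + x^3 + x^2 + 2x + 1)·(x) = x^5 + x^4 + x^3 + 2x^2 + x.
Reduce using x^5 ≡ x^3 + 2x^2 + 2x + 1 (mod x^5 + 2x^3 + x^2 + x + 2).
Reduced: x^4 + 2x^3 + x^2 + 1.

0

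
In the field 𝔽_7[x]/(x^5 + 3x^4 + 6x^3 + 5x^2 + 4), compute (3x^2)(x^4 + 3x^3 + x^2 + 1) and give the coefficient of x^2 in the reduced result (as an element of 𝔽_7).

3

Multiply in 𝔽_7[x]: (3x^2)·(x^4 + 3x^3 + x^2 + 1) = 3x^6 + 2x^5 + 3x^4 + 3x^2.
Reduce using x^5 ≡ 4x^4 + x^3 + 2x^2 + 3 (mod x^5 + 3x^4 + 6x^3 + 5x^2 + 4).
Reduced: 6x^4 + 6x^3 + 3x^2 + 2x.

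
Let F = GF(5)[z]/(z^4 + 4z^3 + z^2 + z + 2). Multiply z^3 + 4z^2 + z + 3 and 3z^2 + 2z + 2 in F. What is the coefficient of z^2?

4

Multiply in GF(5)[z]: (z^3 + 4z^2 + z + 3)·(3z^2 + 2z + 2) = 3z^5 + 4z^4 + 3z^3 + 4z^2 + 3z + 1.
Reduce using z^4 ≡ z^3 + 4z^2 + 4z + 3 (mod z^4 + 4z^3 + z^2 + z + 2).
Reduced: 2z^3 + 4z^2 + 2.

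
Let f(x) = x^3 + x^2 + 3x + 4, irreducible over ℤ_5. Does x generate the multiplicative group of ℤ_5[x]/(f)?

|GF(5^3)^×| = 5^3 − 1 = 124. Prime factorization: 124 = 2^2·31.
f is primitive ⇔ x has order 124 in GF(5)[x]/(f), i.e. x^(124/q) ≠ 1 for each prime q | 124.
x^(62) mod f = 1
x^(4) mod f = 3x^2 + 4x + 4.
Since x^(62) = 1, the order of x divides 62 < 124; not primitive.

No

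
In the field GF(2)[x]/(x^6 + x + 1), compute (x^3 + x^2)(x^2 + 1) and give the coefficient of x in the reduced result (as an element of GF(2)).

0

Multiply in GF(2)[x]: (x^3 + x^2)·(x^2 + 1) = x^5 + x^4 + x^3 + x^2.
Reduced: x^5 + x^4 + x^3 + x^2.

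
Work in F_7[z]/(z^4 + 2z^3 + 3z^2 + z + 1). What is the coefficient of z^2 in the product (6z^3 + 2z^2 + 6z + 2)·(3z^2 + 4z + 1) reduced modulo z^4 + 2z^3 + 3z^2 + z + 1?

4

Multiply in F_7[z]: (6z^3 + 2z^2 + 6z + 2)·(3z^2 + 4z + 1) = 4z^5 + 2z^4 + 4z^3 + 4z^2 + 2.
Reduce using z^4 ≡ 5z^3 + 4z^2 + 6z + 6 (mod z^4 + 2z^3 + 3z^2 + z + 1).
Reduced: 4z^3 + 4z^2 + 2z + 1.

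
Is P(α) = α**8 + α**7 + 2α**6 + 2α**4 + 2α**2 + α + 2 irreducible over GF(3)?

Yes

Check for roots in GF(3): P(0) = 2; P(1) = 2; P(2) = 1.
No roots, so no linear factors.
Monic irreducibles of degree 2 over GF(3): α**2 + 1, α**2 + α + 2, α**2 + 2α + 2.
None of them divide P (all give nonzero remainder).
Degree-3 irreducible divisors: test the 8 monic irreducibles of degree 3 over GF(3).
None of them divide P (all give nonzero remainder).
Degree-4 irreducible divisors: test the 18 monic irreducibles of degree 4 over GF(3).
None of them divide P (all give nonzero remainder).
No irreducible factor of degree ≤ 4 exists, so P is irreducible over GF(3).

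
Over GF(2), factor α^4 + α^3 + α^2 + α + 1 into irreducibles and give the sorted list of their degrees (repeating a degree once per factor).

Write h(α) = α^4 + α^3 + α^2 + α + 1.
Roots in GF(2): h(0) = 1; h(1) = 1.
Complete factorization: h(α) = (α^4 + α^3 + α^2 + α + 1).
Factor degrees with multiplicity: 4 = 4.

4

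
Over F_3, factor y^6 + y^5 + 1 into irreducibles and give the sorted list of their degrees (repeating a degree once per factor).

1, 2, 3

Write h(y) = y^6 + y^5 + 1.
Roots in F_3: h(0) = 1; h(1) = 0 → root; h(2) = 1.
Linear factors from roots: (y - 1).
Complete factorization: h(y) = (y - 1)·(y^2 + y - 1)·(y^3 + y^2 - y + 1).
Factor degrees with multiplicity: 1 + 2 + 3 = 6.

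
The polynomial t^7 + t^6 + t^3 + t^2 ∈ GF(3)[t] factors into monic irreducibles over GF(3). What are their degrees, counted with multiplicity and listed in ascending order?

Write h(t) = t^7 + t^6 + t^3 + t^2.
Roots in GF(3): h(0) = 0 → root; h(1) = 1; h(2) = 0 → root.
Linear factors from roots: (t), (t + 1).
Complete factorization: h(t) = (t + 1)·(t)^2·(t^2 + t - 1)·(t^2 - t - 1).
Factor degrees with multiplicity: 1 + 1 + 1 + 2 + 2 = 7.

1, 1, 1, 2, 2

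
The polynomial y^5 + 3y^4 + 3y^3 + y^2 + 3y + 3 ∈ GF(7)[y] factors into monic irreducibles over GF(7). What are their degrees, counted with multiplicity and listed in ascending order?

1, 1, 1, 1, 1

Write h(y) = y^5 + 3y^4 + 3y^3 + y^2 + 3y + 3.
Linear factors from roots: (y + 6), (y + 4), (y + 2), (y + 1).
Complete factorization: h(y) = (y + 1)·(y + 2)·(y + 6)·(y + 4)^2.
Factor degrees with multiplicity: 1 + 1 + 1 + 1 + 1 = 5.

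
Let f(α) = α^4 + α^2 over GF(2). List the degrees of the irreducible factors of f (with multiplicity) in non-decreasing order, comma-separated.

Roots in GF(2): f(0) = 0 → root; f(1) = 0 → root.
Linear factors from roots: (α), (α + 1).
Complete factorization: f(α) = (α)^2·(α + 1)^2.
Factor degrees with multiplicity: 1 + 1 + 1 + 1 = 4.

1, 1, 1, 1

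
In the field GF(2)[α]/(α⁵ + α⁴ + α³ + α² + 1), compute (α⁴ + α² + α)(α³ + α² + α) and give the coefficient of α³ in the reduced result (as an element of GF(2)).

1

Multiply in GF(2)[α]: (α⁴ + α² + α)·(α³ + α² + α) = α⁷ + α⁶ + α².
Reduce using α⁵ ≡ α⁴ + α³ + α² + 1 (mod α⁵ + α⁴ + α³ + α² + 1).
Reduced: α³ + α² + 1.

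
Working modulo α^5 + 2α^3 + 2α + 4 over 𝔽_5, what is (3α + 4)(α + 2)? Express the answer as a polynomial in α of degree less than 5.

3α^2 + 3

Multiply in 𝔽_5[α]: (3α + 4)·(α + 2) = 3α^2 + 3.
Reduced: 3α^2 + 3.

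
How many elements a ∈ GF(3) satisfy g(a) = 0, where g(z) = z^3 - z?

3

Evaluate at each of the 3 elements of GF(3):
g(0) = 0 → root; g(1) = 0 → root; g(2) = 0 → root.
Roots: {0, 1, 2}.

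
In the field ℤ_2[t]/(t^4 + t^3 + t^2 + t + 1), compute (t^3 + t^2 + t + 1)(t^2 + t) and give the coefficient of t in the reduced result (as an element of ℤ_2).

Multiply in ℤ_2[t]: (t^3 + t^2 + t + 1)·(t^2 + t) = t^5 + t.
Reduce using t^4 ≡ t^3 + t^2 + t + 1 (mod t^4 + t^3 + t^2 + t + 1).
Reduced: t + 1.

1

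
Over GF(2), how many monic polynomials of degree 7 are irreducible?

18

Gauss's count: N_{2}(7) = (1/7) Σ_{d|7} μ(7/d)·2^d.
Divisors of 7: 1, 7; μ(7/d) for each: -1, 1.
Σ = − 2^1 + 2^7 = 126.
N = 126/7 = 18.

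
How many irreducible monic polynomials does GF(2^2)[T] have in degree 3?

20

x^(4^3) − x is the product of all monic irreducibles of degree dividing 3; Möbius inversion gives N = (1/3) Σ μ(3/d)·4^d.
Divisors of 3: 1, 3; μ(3/d) for each: -1, 1.
Σ = − 4^1 + 4^3 = 60.
N = 60/3 = 20.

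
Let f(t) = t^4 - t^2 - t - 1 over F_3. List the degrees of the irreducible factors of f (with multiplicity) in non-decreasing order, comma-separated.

1, 1, 2

Roots in F_3: f(0) = 2; f(1) = 1; f(2) = 0 → root.
Linear factors from roots: (t + 1).
Complete factorization: f(t) = (t + 1)^2·(t^2 + t - 1).
Factor degrees with multiplicity: 1 + 1 + 2 = 4.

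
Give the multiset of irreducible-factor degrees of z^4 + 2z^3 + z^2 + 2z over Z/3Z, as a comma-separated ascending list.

1, 1, 2

Write g(z) = z^4 + 2z^3 + z^2 + 2z.
Roots in Z/3Z: g(0) = 0 → root; g(1) = 0 → root; g(2) = 1.
Linear factors from roots: (z), (z + 2).
Complete factorization: g(z) = (z)·(z + 2)·(z^2 + 1).
Factor degrees with multiplicity: 1 + 1 + 2 = 4.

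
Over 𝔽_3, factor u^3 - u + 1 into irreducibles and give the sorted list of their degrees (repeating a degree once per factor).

3

Write h(u) = u^3 - u + 1.
Roots in 𝔽_3: h(0) = 1; h(1) = 1; h(2) = 1.
Complete factorization: h(u) = (u^3 - u + 1).
Factor degrees with multiplicity: 3 = 3.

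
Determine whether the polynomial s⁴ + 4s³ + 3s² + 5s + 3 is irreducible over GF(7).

Yes

Write P(s) = s⁴ + 4s³ + 3s² + 5s + 3.
Check for roots in GF(7): P(0) = 3; P(1) = 2; P(2) = 3; P(3) = 3; P(4) = 2; P(5) = 3; P(6) = 5.
No roots, so no linear factors.
Degree-2 irreducible divisors: test the 21 monic irreducibles of degree 2 over GF(7).
None of them divide P (all give nonzero remainder).
No irreducible factor of degree ≤ 2 exists, so P is irreducible over GF(7).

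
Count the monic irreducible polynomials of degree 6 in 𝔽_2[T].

9

The number of monic irreducibles of degree 6 over GF(2) is (1/6)·Σ_{d∣6} μ(6/d) 2^d.
Divisors of 6: 1, 2, 3, 6; μ(6/d) for each: 1, -1, -1, 1.
Σ = 2^1 − 2^2 − 2^3 + 2^6 = 54.
N = 54/6 = 9.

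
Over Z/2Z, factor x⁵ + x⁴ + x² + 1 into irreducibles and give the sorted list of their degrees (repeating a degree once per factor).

1, 4

Write g(x) = x⁵ + x⁴ + x² + 1.
Roots in Z/2Z: g(0) = 1; g(1) = 0 → root.
Linear factors from roots: (x + 1).
Complete factorization: g(x) = (x + 1)·(x⁴ + x + 1).
Factor degrees with multiplicity: 1 + 4 = 5.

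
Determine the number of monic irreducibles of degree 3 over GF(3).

8

By the necklace-counting formula, N_3(3) = (1/3) Σ_{d|3} μ(3/d)·3^d.
Divisors of 3: 1, 3; μ(3/d) for each: -1, 1.
Σ = − 3^1 + 3^3 = 24.
N = 24/3 = 8.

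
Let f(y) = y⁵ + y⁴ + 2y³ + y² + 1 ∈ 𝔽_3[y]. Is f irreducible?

Check for roots in 𝔽_3: f(0) = 1; f(1) = 0 → root; f(2) = 0 → root.
f(1) = 0, so (y − 1) divides f(y); f is reducible.

No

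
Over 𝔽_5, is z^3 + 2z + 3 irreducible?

No

Write m(z) = z^3 + 2z + 3.
Check for roots in 𝔽_5: m(0) = 3; m(1) = 1; m(2) = 0 → root; m(3) = 1; m(4) = 0 → root.
m(2) = 0, so (z − 2) divides m(z); m is reducible.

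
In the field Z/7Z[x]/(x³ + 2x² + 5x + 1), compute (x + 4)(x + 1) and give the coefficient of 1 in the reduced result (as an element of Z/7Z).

4

Multiply in Z/7Z[x]: (x + 4)·(x + 1) = x² + 5x + 4.
Reduced: x² + 5x + 4.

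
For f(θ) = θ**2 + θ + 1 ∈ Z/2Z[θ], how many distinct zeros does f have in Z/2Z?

0

Evaluate at each of the 2 elements of Z/2Z:
f(0) = 1; f(1) = 1.
No element is a root.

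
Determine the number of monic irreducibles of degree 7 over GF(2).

The number of monic irreducibles of degree 7 over GF(2) is (1/7)·Σ_{d∣7} μ(7/d) 2^d.
Divisors of 7: 1, 7; μ(7/d) for each: -1, 1.
Σ = − 2^1 + 2^7 = 126.
N = 126/7 = 18.

18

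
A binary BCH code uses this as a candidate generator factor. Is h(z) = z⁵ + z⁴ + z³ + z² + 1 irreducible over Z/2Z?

Check for roots in Z/2Z: h(0) = 1; h(1) = 1.
No roots, so no linear factors.
Monic irreducibles of degree 2 over GF(2): z² + z + 1.
None of them divide h (all give nonzero remainder).
No irreducible factor of degree ≤ 2 exists, so h is irreducible over GF(2).

Yes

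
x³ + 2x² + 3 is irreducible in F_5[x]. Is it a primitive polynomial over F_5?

Write f(x) = x³ + 2x² + 3.
|GF(5^3)^×| = 5^3 − 1 = 124. Prime factorization: 124 = 2^2·31.
f is primitive ⇔ x has order 124 in GF(5)[x]/(f), i.e. x^(124/q) ≠ 1 for each prime q | 124.
x^(62) mod f = 4.
x^(4) mod f = 4x² + 2x + 1.
None equal 1, so x has full order 124; f is primitive.

Yes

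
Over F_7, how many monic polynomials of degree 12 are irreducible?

x^(7^12) − x is the product of all monic irreducibles of degree dividing 12; Möbius inversion gives N = (1/12) Σ μ(12/d)·7^d.
Divisors of 12: 1, 2, 3, 4, 6, 12; μ(12/d) for each: 0, 1, 0, -1, -1, 1.
Σ = 7^2 − 7^4 − 7^6 + 7^12 = 13841167200.
N = 13841167200/12 = 1153430600.

1153430600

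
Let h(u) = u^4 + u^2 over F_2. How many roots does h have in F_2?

2

Evaluate at each of the 2 elements of F_2:
h(0) = 0 → root; h(1) = 0 → root.
Roots: {0, 1}.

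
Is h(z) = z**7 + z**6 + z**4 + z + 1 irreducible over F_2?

Check for roots in F_2: h(0) = 1; h(1) = 1.
No roots, so no linear factors.
Monic irreducibles of degree 2 over GF(2): z**2 + z + 1.
None of them divide h (all give nonzero remainder).
Monic irreducibles of degree 3 over GF(2): z**3 + z + 1, z**3 + z**2 + 1.
None of them divide h (all give nonzero remainder).
No irreducible factor of degree ≤ 3 exists, so h is irreducible over GF(2).

Yes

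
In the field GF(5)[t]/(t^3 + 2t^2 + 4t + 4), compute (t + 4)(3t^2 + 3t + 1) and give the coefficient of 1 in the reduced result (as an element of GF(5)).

2

Multiply in GF(5)[t]: (t + 4)·(3t^2 + 3t + 1) = 3t^3 + 3t + 4.
Reduce using t^3 ≡ 3t^2 + t + 1 (mod t^3 + 2t^2 + 4t + 4).
Reduced: 4t^2 + t + 2.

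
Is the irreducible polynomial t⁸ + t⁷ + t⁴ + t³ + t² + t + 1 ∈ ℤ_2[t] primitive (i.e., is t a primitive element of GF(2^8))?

Write f(t) = t⁸ + t⁷ + t⁴ + t³ + t² + t + 1.
|GF(2^8)^×| = 2^8 − 1 = 255. Prime factorization: 255 = 3·5·17.
f is primitive ⇔ t has order 255 in GF(2)[t]/(f), i.e. t^(255/q) ≠ 1 for each prime q | 255.
t^(85) mod f = t⁷ + t⁶ + t⁵ + t⁴ + t³ + t + 1.
t^(51) mod f = 1
t^(15) mod f = t⁷ + t⁶ + t⁵ + t⁴ + 1.
Since t^(51) = 1, the order of t divides 51 < 255; not primitive.

No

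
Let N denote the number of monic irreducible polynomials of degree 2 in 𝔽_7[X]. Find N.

21

Gauss's count: N_{7}(2) = (1/2) Σ_{d|2} μ(2/d)·7^d.
Divisors of 2: 1, 2; μ(2/d) for each: -1, 1.
Σ = − 7^1 + 7^2 = 42.
N = 42/2 = 21.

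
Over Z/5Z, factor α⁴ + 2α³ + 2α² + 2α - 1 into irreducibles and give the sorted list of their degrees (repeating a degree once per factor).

Write g(α) = α⁴ + 2α³ + 2α² + 2α - 1.
Roots in Z/5Z: g(0) = 4; g(1) = 1; g(2) = 3; g(3) = 3; g(4) = 3.
Complete factorization: g(α) = (α⁴ + 2α³ + 2α² + 2α - 1).
Factor degrees with multiplicity: 4 = 4.

4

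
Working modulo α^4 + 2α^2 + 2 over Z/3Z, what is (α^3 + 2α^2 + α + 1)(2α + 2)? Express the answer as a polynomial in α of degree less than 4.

Multiply in Z/3Z[α]: (α^3 + 2α^2 + α + 1)·(2α + 2) = 2α^4 + α + 2.
Reduce using α^4 ≡ α^2 + 1 (mod α^4 + 2α^2 + 2).
Reduced: 2α^2 + α + 1.

2α^2 + α + 1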